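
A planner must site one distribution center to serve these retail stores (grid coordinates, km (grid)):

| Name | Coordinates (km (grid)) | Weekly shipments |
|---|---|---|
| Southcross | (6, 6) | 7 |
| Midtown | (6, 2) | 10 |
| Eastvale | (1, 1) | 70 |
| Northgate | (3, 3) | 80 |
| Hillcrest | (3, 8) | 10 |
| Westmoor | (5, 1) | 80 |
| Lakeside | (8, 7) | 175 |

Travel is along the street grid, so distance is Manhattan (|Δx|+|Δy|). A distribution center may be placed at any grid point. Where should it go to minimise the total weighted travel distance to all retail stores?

(5, 3)

Manhattan distance separates: Σwᵢ(|x−xᵢ|+|y−yᵢ|) = Σwᵢ|x−xᵢ| + Σwᵢ|y−yᵢ|, so x and y are optimised independently as 1-D weighted medians.
Total weight W = 432; half = 216.
x-coordinate, sorted with cumulative weight:
  x=1 (Eastvale, w=70) cum 70
  x=3 (Northgate, w=80) cum 150
  x=3 (Hillcrest, w=10) cum 160
  x=5 (Westmoor, w=80) cum 240  ← median
  x=6 (Southcross, w=7) cum 247
  x=6 (Midtown, w=10) cum 257
  x=8 (Lakeside, w=175) cum 432
⇒ x* = 5
y-coordinate, sorted with cumulative weight:
  y=1 (Eastvale, w=70) cum 70
  y=1 (Westmoor, w=80) cum 150
  y=2 (Midtown, w=10) cum 160
  y=3 (Northgate, w=80) cum 240  ← median
  y=6 (Southcross, w=7) cum 247
  y=7 (Lakeside, w=175) cum 422
  y=8 (Hillcrest, w=10) cum 432
⇒ y* = 3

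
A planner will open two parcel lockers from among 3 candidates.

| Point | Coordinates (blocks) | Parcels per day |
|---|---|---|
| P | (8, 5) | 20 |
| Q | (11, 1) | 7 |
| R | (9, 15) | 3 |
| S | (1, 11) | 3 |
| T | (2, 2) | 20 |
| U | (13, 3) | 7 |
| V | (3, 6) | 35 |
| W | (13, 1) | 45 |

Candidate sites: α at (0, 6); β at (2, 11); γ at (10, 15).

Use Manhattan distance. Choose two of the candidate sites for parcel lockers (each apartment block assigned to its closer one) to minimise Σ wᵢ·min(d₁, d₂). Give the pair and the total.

{α, γ}, total 1401

Evaluate every pair (each demand assigned to the nearer of the two):
  {α, γ}: total = 1401
  {α, β}: total = 1475
  {β, γ}: total = 1611
Best pair: {α, γ} with total 1401.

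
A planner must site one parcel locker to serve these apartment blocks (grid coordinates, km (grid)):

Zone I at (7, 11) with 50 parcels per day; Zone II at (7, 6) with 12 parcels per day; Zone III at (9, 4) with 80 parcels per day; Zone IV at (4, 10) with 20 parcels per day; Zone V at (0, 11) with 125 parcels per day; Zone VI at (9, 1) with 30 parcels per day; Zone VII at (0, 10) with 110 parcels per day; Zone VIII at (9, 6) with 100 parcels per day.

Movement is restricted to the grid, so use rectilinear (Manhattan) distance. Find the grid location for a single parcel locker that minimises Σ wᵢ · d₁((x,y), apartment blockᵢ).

Manhattan distance separates: Σwᵢ(|x−xᵢ|+|y−yᵢ|) = Σwᵢ|x−xᵢ| + Σwᵢ|y−yᵢ|, so x and y are optimised independently as 1-D weighted medians.
Total weight W = 527; half = 263.5.
x-coordinate, sorted with cumulative weight:
  x=0 (Zone V, w=125) cum 125
  x=0 (Zone VII, w=110) cum 235
  x=4 (Zone IV, w=20) cum 255
  x=7 (Zone I, w=50) cum 305  ← median
  x=7 (Zone II, w=12) cum 317
  x=9 (Zone III, w=80) cum 397
  x=9 (Zone VI, w=30) cum 427
  x=9 (Zone VIII, w=100) cum 527
⇒ x* = 7
y-coordinate, sorted with cumulative weight:
  y=1 (Zone VI, w=30) cum 30
  y=4 (Zone III, w=80) cum 110
  y=6 (Zone II, w=12) cum 122
  y=6 (Zone VIII, w=100) cum 222
  y=10 (Zone IV, w=20) cum 242
  y=10 (Zone VII, w=110) cum 352  ← median
  y=11 (Zone I, w=50) cum 402
  y=11 (Zone V, w=125) cum 527
⇒ y* = 10

(7, 10)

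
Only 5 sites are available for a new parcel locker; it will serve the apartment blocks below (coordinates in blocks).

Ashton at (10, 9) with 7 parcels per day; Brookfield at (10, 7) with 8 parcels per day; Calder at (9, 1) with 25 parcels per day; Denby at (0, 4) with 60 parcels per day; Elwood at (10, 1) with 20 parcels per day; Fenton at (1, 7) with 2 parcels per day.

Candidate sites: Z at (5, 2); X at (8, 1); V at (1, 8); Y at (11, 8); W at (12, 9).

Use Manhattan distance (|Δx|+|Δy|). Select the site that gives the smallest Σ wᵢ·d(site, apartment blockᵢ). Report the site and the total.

Z, total 847 blocks

Total weighted distance at each candidate:
  Z (5, 2): total = 847
  X (8, 1): total = 885
  V (1, 8): total = 1147
  Y (11, 8): total = 1337
  W (12, 9): total = 1567
Minimum is at Z with total 847 blocks.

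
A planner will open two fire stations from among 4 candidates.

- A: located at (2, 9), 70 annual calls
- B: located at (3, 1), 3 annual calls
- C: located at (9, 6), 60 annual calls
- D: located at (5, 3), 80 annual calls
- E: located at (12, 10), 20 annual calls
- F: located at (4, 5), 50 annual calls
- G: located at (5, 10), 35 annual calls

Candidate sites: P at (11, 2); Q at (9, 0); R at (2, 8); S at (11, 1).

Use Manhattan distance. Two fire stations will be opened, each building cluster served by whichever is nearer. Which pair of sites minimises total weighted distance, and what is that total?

{P, R}, total 1619

Evaluate every pair (each demand assigned to the nearer of the two):
  {P, R}: total = 1619
  {Q, R}: total = 1676
  {R, S}: total = 1779
  {P, Q}: total = 3231
  {P, S}: total = 3234
  {Q, S}: total = 3251
Best pair: {P, R} with total 1619.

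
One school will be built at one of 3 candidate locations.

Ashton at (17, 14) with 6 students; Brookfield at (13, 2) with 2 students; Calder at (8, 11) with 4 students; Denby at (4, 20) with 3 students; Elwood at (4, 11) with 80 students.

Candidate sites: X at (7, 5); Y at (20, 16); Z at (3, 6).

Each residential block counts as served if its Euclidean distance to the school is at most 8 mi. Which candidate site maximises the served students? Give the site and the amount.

X, covering 86

Coverage radius r = 8 mi; a point is covered iff (Δx)²+(Δy)² ≤ 8² = 64.
  X (7, 5): covers {Brookfield, Calder, Elwood} → 86
  Y (20, 16): covers {Ashton} → 6
  Z (3, 6): covers {Calder, Elwood} → 84
Maximum coverage at X: 86 students.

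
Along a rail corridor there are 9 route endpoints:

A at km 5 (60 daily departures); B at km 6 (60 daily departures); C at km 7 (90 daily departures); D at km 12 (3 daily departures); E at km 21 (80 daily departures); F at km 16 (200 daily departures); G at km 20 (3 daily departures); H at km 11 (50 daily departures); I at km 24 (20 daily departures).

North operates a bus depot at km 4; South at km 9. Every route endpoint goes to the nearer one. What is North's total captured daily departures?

120

The indifferent point is the midpoint (4+9)/2 = 6.5; route endpoints left of it (closer to North at 4) go to North, those right go to South.
  A at 5 (w=60) → North
  B at 6 (w=60) → North
  C at 7 (w=90) → South
  H at 11 (w=50) → South
  D at 12 (w=3) → South
  F at 16 (w=200) → South
  G at 20 (w=3) → South
  E at 21 (w=80) → South
  I at 24 (w=20) → South
North captures 120; South captures 446.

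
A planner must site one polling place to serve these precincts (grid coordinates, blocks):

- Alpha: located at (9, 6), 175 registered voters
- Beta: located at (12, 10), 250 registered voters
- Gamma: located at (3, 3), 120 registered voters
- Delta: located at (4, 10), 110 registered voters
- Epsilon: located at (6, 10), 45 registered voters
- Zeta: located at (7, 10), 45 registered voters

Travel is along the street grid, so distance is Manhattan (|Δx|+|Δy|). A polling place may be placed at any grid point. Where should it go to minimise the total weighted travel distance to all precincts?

(9, 10)

Manhattan distance separates: Σwᵢ(|x−xᵢ|+|y−yᵢ|) = Σwᵢ|x−xᵢ| + Σwᵢ|y−yᵢ|, so x and y are optimised independently as 1-D weighted medians.
Total weight W = 745; half = 372.5.
x-coordinate, sorted with cumulative weight:
  x=3 (Gamma, w=120) cum 120
  x=4 (Delta, w=110) cum 230
  x=6 (Epsilon, w=45) cum 275
  x=7 (Zeta, w=45) cum 320
  x=9 (Alpha, w=175) cum 495  ← median
  x=12 (Beta, w=250) cum 745
⇒ x* = 9
y-coordinate, sorted with cumulative weight:
  y=3 (Gamma, w=120) cum 120
  y=6 (Alpha, w=175) cum 295
  y=10 (Beta, w=250) cum 545  ← median
  y=10 (Delta, w=110) cum 655
  y=10 (Epsilon, w=45) cum 700
  y=10 (Zeta, w=45) cum 745
⇒ y* = 10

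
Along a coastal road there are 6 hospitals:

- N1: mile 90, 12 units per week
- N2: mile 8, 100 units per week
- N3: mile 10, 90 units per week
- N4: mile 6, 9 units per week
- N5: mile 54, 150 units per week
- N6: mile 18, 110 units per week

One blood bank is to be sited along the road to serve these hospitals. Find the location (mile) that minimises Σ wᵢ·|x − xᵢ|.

x = 18

For a sum of weighted absolute distances on a line, the optimum is the weighted median (not the mean). Total weight W = 471; half-weight = 235.5.
Sort by position and accumulate weight:
  mile 6 (N4, w=9) → cum 9
  mile 8 (N2, w=100) → cum 109
  mile 10 (N3, w=90) → cum 199
  mile 18 (N6, w=110) → cum 309  ≥ 235.5 → median here
  mile 54 (N5, w=150) → cum 459
  mile 90 (N1, w=12) → cum 471
Optimal location: mile 18.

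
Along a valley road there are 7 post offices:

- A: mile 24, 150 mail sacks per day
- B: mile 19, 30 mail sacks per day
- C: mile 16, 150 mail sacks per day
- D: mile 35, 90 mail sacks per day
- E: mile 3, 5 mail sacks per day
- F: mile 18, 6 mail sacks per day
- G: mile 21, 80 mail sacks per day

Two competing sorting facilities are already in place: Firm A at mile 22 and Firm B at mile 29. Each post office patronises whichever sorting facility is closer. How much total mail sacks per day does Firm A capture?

The indifferent point is the midpoint (22+29)/2 = 25.5; post offices left of it (closer to Firm A at 22) go to Firm A, those right go to Firm B.
  E at 3 (w=5) → Firm A
  C at 16 (w=150) → Firm A
  F at 18 (w=6) → Firm A
  B at 19 (w=30) → Firm A
  G at 21 (w=80) → Firm A
  A at 24 (w=150) → Firm A
  D at 35 (w=90) → Firm B
Firm A captures 421; Firm B captures 90.

421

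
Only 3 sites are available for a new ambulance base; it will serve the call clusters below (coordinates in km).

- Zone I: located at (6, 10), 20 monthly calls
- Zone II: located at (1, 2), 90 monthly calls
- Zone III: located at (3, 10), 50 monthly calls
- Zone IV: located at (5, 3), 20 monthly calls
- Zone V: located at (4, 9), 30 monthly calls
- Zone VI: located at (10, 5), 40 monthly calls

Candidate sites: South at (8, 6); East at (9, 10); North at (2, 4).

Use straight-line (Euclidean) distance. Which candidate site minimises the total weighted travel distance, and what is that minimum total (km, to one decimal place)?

Total weighted distance at each candidate:
  South (8, 6): total = 1459.5
  East (9, 10): total = 1896.4
  North (2, 4): total = 1196.9
Minimum is at North with total 1196.9 km.

North, total 1196.9 km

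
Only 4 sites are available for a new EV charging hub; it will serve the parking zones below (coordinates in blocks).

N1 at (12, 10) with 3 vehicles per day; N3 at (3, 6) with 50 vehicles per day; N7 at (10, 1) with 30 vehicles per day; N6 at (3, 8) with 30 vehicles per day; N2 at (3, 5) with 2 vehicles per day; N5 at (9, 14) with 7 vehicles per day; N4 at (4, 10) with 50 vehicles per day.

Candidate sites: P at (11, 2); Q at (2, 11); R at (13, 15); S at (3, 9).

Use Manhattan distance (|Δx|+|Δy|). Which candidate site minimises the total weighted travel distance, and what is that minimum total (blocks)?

S, total 845 blocks

Total weighted distance at each candidate:
  P (11, 2): total = 1977
  Q (2, 11): total = 1227
  R (13, 15): total = 2763
  S (3, 9): total = 845
Minimum is at S with total 845 blocks.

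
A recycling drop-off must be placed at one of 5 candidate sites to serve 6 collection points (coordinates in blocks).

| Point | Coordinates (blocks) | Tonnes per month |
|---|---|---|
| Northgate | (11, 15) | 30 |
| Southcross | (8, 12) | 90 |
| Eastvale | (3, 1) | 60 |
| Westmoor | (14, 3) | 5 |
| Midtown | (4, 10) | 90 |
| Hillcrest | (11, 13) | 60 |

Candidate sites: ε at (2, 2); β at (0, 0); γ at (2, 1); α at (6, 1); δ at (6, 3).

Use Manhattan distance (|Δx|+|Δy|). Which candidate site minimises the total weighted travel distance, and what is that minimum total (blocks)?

δ, total 3550 blocks

Total weighted distance at each candidate:
  ε (2, 2): total = 4385
  β (0, 0): total = 5605
  γ (2, 1): total = 4600
  α (6, 1): total = 3980
  δ (6, 3): total = 3550
Minimum is at δ with total 3550 blocks.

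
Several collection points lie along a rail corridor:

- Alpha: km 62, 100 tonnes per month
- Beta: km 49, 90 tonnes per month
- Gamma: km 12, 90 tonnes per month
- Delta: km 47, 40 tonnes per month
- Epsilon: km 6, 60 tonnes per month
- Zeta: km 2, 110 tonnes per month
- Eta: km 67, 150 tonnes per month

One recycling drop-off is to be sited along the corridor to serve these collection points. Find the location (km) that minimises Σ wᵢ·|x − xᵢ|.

For a sum of weighted absolute distances on a line, the optimum is the weighted median (not the mean). Total weight W = 640; half-weight = 320.
Sort by position and accumulate weight:
  km 2 (Zeta, w=110) → cum 110
  km 6 (Epsilon, w=60) → cum 170
  km 12 (Gamma, w=90) → cum 260
  km 47 (Delta, w=40) → cum 300
  km 49 (Beta, w=90) → cum 390  ≥ 320 → median here
  km 62 (Alpha, w=100) → cum 490
  km 67 (Eta, w=150) → cum 640
Optimal location: km 49.

x = 49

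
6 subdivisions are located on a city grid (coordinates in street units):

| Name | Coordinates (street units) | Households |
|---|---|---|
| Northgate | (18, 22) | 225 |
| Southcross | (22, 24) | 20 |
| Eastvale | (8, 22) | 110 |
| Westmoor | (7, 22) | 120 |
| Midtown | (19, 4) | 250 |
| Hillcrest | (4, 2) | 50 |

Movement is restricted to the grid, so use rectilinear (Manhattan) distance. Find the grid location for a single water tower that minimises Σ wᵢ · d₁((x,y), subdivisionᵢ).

Manhattan distance separates: Σwᵢ(|x−xᵢ|+|y−yᵢ|) = Σwᵢ|x−xᵢ| + Σwᵢ|y−yᵢ|, so x and y are optimised independently as 1-D weighted medians.
Total weight W = 775; half = 387.5.
x-coordinate, sorted with cumulative weight:
  x=4 (Hillcrest, w=50) cum 50
  x=7 (Westmoor, w=120) cum 170
  x=8 (Eastvale, w=110) cum 280
  x=18 (Northgate, w=225) cum 505  ← median
  x=19 (Midtown, w=250) cum 755
  x=22 (Southcross, w=20) cum 775
⇒ x* = 18
y-coordinate, sorted with cumulative weight:
  y=2 (Hillcrest, w=50) cum 50
  y=4 (Midtown, w=250) cum 300
  y=22 (Northgate, w=225) cum 525  ← median
  y=22 (Eastvale, w=110) cum 635
  y=22 (Westmoor, w=120) cum 755
  y=24 (Southcross, w=20) cum 775
⇒ y* = 22

(18, 22)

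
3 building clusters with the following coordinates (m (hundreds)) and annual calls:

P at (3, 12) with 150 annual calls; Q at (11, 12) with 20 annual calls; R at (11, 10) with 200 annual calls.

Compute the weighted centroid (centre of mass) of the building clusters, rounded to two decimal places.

(7.76, 10.92)

The minimiser of Σwᵢ‖p−pᵢ‖² is the weighted centroid p* = (Σwᵢpᵢ)/(Σwᵢ).
Σwᵢ = 370.
Σwᵢxᵢ = 150·3 + 20·11 + 200·11 = 2870.
Σwᵢyᵢ = 150·12 + 20·12 + 200·10 = 4040.
x* = 2870/370 = 7.76, y* = 4040/370 = 10.92.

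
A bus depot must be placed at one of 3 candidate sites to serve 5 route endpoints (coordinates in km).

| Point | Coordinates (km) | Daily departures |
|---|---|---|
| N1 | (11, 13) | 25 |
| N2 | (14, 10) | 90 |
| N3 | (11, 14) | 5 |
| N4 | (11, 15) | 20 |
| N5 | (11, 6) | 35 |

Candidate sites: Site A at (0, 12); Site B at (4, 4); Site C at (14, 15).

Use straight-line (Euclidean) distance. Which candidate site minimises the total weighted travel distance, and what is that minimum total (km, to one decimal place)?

Site C, total 948.0 km

Total weighted distance at each candidate:
  Site A (0, 12): total = 2271.4
  Site B (4, 4): total = 1911.2
  Site C (14, 15): total = 948.0
Minimum is at Site C with total 948.0 km.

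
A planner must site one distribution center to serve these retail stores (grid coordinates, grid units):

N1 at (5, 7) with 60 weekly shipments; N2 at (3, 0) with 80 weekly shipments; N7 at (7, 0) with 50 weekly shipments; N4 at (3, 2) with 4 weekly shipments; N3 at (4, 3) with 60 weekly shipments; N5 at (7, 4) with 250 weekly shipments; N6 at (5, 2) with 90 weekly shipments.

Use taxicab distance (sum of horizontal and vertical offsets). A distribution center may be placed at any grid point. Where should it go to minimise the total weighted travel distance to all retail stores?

Manhattan distance separates: Σwᵢ(|x−xᵢ|+|y−yᵢ|) = Σwᵢ|x−xᵢ| + Σwᵢ|y−yᵢ|, so x and y are optimised independently as 1-D weighted medians.
Total weight W = 594; half = 297.
x-coordinate, sorted with cumulative weight:
  x=3 (N2, w=80) cum 80
  x=3 (N4, w=4) cum 84
  x=4 (N3, w=60) cum 144
  x=5 (N1, w=60) cum 204
  x=5 (N6, w=90) cum 294
  x=7 (N7, w=50) cum 344  ← median
  x=7 (N5, w=250) cum 594
⇒ x* = 7
y-coordinate, sorted with cumulative weight:
  y=0 (N2, w=80) cum 80
  y=0 (N7, w=50) cum 130
  y=2 (N4, w=4) cum 134
  y=2 (N6, w=90) cum 224
  y=3 (N3, w=60) cum 284
  y=4 (N5, w=250) cum 534  ← median
  y=7 (N1, w=60) cum 594
⇒ y* = 4

(7, 4)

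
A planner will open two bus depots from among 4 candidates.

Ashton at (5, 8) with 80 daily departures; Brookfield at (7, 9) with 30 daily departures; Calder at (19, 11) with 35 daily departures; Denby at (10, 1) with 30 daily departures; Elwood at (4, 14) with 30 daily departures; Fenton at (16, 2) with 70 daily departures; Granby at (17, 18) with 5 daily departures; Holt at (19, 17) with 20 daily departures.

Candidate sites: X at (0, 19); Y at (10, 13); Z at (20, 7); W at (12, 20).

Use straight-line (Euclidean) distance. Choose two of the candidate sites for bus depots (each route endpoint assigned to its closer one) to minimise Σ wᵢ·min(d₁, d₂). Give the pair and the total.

Evaluate every pair (each demand assigned to the nearer of the two):
  {Y, Z}: total = 2080.5
  {Y, W}: total = 2637.2
  {X, Y}: total = 2697.9
  {X, Z}: total = 2725.3
  {Z, W}: total = 2895.5
  {X, W}: total = 3963.4
Best pair: {Y, Z} with total 2080.5.

{Y, Z}, total 2080.5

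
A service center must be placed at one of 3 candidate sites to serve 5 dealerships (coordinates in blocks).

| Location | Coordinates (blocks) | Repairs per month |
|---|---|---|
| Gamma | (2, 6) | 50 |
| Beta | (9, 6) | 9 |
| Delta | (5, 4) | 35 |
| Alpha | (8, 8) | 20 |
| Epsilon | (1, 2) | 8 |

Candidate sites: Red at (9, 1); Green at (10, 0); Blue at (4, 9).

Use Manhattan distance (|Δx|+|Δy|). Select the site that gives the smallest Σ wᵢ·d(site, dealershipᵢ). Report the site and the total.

Blue, total 712 blocks

Total weighted distance at each candidate:
  Red (9, 1): total = 1122
  Green (10, 0): total = 1366
  Blue (4, 9): total = 712
Minimum is at Blue with total 712 blocks.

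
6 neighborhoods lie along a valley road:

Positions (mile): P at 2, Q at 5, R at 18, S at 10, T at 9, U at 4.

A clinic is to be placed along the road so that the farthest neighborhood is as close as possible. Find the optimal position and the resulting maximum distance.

The 1-center on a line is the midpoint of the two extreme points: leftmost at 2, rightmost at 18.
Optimal location = (2 + 18)/2 = 10; maximum distance = (18 − 2)/2 = 8.

location 10, max distance 8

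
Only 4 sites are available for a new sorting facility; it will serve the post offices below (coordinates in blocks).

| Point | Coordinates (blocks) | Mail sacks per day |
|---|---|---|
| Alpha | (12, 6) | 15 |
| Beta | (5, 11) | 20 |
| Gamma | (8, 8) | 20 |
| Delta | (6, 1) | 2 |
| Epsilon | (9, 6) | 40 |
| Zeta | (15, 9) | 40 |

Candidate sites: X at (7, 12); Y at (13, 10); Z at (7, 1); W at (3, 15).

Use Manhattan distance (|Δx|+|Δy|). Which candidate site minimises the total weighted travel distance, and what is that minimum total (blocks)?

Y, total 867 blocks

Total weighted distance at each candidate:
  X (7, 12): total = 1109
  Y (13, 10): total = 867
  Z (7, 1): total = 1472
  W (3, 15): total = 1984
Minimum is at Y with total 867 blocks.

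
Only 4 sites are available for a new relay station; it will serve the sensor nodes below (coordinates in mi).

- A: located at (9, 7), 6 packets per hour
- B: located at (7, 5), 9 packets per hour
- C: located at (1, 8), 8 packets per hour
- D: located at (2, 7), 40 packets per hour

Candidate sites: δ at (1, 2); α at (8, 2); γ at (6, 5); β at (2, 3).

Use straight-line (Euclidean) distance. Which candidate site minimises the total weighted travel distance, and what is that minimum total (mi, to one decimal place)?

Total weighted distance at each candidate:
  δ (1, 2): total = 368.9
  α (8, 2): total = 445.2
  γ (6, 5): total = 256.2
  β (2, 3): total = 297.6
Minimum is at γ with total 256.2 mi.

γ, total 256.2 mi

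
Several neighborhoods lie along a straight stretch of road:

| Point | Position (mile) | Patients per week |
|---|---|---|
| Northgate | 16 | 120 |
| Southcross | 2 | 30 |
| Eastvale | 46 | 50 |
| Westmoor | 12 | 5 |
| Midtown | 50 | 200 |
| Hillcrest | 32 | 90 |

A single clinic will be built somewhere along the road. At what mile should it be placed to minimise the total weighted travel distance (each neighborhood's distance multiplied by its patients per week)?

x = 46

For a sum of weighted absolute distances on a line, the optimum is the weighted median (not the mean). Total weight W = 495; half-weight = 247.5.
Sort by position and accumulate weight:
  mile 2 (Southcross, w=30) → cum 30
  mile 12 (Westmoor, w=5) → cum 35
  mile 16 (Northgate, w=120) → cum 155
  mile 32 (Hillcrest, w=90) → cum 245
  mile 46 (Eastvale, w=50) → cum 295  ≥ 247.5 → median here
  mile 50 (Midtown, w=200) → cum 495
Optimal location: mile 46.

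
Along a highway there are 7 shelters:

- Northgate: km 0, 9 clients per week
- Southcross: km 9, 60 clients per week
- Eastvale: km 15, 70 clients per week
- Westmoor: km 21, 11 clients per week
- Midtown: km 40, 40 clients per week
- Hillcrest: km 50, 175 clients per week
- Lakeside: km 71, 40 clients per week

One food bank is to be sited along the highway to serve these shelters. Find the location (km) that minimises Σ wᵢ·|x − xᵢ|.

x = 50

For a sum of weighted absolute distances on a line, the optimum is the weighted median (not the mean). Total weight W = 405; half-weight = 202.5.
Sort by position and accumulate weight:
  km 0 (Northgate, w=9) → cum 9
  km 9 (Southcross, w=60) → cum 69
  km 15 (Eastvale, w=70) → cum 139
  km 21 (Westmoor, w=11) → cum 150
  km 40 (Midtown, w=40) → cum 190
  km 50 (Hillcrest, w=175) → cum 365  ≥ 202.5 → median here
  km 71 (Lakeside, w=40) → cum 405
Optimal location: km 50.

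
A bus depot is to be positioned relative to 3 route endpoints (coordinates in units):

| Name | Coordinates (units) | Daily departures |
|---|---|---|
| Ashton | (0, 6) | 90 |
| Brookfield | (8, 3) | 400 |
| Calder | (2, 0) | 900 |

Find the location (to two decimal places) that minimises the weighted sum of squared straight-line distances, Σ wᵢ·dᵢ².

(3.60, 1.25)

The minimiser of Σwᵢ‖p−pᵢ‖² is the weighted centroid p* = (Σwᵢpᵢ)/(Σwᵢ).
Σwᵢ = 1390.
Σwᵢxᵢ = 90·0 + 400·8 + 900·2 = 5000.
Σwᵢyᵢ = 90·6 + 400·3 + 900·0 = 1740.
x* = 5000/1390 = 3.60, y* = 1740/1390 = 1.25.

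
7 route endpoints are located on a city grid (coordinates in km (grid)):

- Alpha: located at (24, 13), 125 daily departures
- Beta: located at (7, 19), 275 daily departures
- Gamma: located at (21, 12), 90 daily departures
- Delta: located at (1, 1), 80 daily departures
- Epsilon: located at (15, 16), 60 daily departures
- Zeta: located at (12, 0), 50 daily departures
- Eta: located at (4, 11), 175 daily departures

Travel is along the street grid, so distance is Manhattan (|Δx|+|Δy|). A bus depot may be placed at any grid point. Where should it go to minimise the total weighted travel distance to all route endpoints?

(7, 13)

Manhattan distance separates: Σwᵢ(|x−xᵢ|+|y−yᵢ|) = Σwᵢ|x−xᵢ| + Σwᵢ|y−yᵢ|, so x and y are optimised independently as 1-D weighted medians.
Total weight W = 855; half = 427.5.
x-coordinate, sorted with cumulative weight:
  x=1 (Delta, w=80) cum 80
  x=4 (Eta, w=175) cum 255
  x=7 (Beta, w=275) cum 530  ← median
  x=12 (Zeta, w=50) cum 580
  x=15 (Epsilon, w=60) cum 640
  x=21 (Gamma, w=90) cum 730
  x=24 (Alpha, w=125) cum 855
⇒ x* = 7
y-coordinate, sorted with cumulative weight:
  y=0 (Zeta, w=50) cum 50
  y=1 (Delta, w=80) cum 130
  y=11 (Eta, w=175) cum 305
  y=12 (Gamma, w=90) cum 395
  y=13 (Alpha, w=125) cum 520  ← median
  y=16 (Epsilon, w=60) cum 580
  y=19 (Beta, w=275) cum 855
⇒ y* = 13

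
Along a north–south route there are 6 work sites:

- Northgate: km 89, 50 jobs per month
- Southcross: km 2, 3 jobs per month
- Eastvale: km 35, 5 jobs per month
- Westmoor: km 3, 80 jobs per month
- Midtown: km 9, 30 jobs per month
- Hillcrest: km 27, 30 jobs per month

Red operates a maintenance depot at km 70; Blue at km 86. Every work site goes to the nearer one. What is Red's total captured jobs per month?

148

The indifferent point is the midpoint (70+86)/2 = 78; work sites left of it (closer to Red at 70) go to Red, those right go to Blue.
  Southcross at 2 (w=3) → Red
  Westmoor at 3 (w=80) → Red
  Midtown at 9 (w=30) → Red
  Hillcrest at 27 (w=30) → Red
  Eastvale at 35 (w=5) → Red
  Northgate at 89 (w=50) → Blue
Red captures 148; Blue captures 50.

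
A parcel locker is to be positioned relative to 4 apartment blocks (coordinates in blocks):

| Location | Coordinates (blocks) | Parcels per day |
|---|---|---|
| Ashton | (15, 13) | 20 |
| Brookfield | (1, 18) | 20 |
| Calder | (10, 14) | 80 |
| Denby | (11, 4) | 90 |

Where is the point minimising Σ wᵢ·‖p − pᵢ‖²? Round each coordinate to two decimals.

The minimiser of Σwᵢ‖p−pᵢ‖² is the weighted centroid p* = (Σwᵢpᵢ)/(Σwᵢ).
Σwᵢ = 210.
Σwᵢxᵢ = 20·15 + 20·1 + 80·10 + 90·11 = 2110.
Σwᵢyᵢ = 20·13 + 20·18 + 80·14 + 90·4 = 2100.
x* = 2110/210 = 10.05, y* = 2100/210 = 10.00.

(10.05, 10.00)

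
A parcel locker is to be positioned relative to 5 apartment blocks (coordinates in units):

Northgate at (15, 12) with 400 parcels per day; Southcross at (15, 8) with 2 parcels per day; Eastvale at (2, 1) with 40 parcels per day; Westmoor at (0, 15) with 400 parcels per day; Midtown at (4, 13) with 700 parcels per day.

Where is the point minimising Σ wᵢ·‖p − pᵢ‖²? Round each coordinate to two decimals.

The minimiser of Σwᵢ‖p−pᵢ‖² is the weighted centroid p* = (Σwᵢpᵢ)/(Σwᵢ).
Σwᵢ = 1542.
Σwᵢxᵢ = 400·15 + 2·15 + 40·2 + 400·0 + 700·4 = 8910.
Σwᵢyᵢ = 400·12 + 2·8 + 40·1 + 400·15 + 700·13 = 19956.
x* = 8910/1542 = 5.78, y* = 19956/1542 = 12.94.

(5.78, 12.94)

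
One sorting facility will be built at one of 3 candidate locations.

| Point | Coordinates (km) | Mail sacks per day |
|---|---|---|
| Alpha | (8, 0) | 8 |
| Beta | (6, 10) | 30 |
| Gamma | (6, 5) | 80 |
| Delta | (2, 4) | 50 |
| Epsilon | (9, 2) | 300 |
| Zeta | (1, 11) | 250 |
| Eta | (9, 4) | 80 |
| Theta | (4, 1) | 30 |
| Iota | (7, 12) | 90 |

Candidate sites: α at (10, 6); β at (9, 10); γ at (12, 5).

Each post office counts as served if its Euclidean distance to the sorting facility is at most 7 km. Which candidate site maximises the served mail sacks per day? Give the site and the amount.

α, covering 588

Coverage radius r = 7 km; a point is covered iff (Δx)²+(Δy)² ≤ 7² = 49.
  α (10, 6): covers {Alpha, Beta, Gamma, Epsilon, Eta, Iota} → 588
  β (9, 10): covers {Beta, Gamma, Eta, Iota} → 280
  γ (12, 5): covers {Alpha, Gamma, Epsilon, Eta} → 468
Maximum coverage at α: 588 mail sacks per day.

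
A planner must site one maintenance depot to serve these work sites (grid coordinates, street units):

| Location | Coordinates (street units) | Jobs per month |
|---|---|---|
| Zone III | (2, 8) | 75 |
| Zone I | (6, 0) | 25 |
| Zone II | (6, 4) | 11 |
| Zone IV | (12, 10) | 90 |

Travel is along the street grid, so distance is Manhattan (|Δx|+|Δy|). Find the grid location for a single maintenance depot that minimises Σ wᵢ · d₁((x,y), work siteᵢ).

Manhattan distance separates: Σwᵢ(|x−xᵢ|+|y−yᵢ|) = Σwᵢ|x−xᵢ| + Σwᵢ|y−yᵢ|, so x and y are optimised independently as 1-D weighted medians.
Total weight W = 201; half = 100.5.
x-coordinate, sorted with cumulative weight:
  x=2 (Zone III, w=75) cum 75
  x=6 (Zone I, w=25) cum 100
  x=6 (Zone II, w=11) cum 111  ← median
  x=12 (Zone IV, w=90) cum 201
⇒ x* = 6
y-coordinate, sorted with cumulative weight:
  y=0 (Zone I, w=25) cum 25
  y=4 (Zone II, w=11) cum 36
  y=8 (Zone III, w=75) cum 111  ← median
  y=10 (Zone IV, w=90) cum 201
⇒ y* = 8

(6, 8)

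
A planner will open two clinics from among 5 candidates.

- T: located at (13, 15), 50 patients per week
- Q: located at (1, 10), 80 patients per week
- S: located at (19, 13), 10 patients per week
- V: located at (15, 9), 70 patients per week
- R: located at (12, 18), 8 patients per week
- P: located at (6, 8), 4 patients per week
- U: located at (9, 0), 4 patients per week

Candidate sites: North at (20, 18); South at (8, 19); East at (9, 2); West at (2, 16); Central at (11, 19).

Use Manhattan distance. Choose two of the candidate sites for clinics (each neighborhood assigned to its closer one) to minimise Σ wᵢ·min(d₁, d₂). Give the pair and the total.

{West, Central}, total 2128

Evaluate every pair (each demand assigned to the nearer of the two):
  {West, Central}: total = 2128
  {North, West}: total = 2304
  {East, West}: total = 2410
  {South, West}: total = 2538
  {East, Central}: total = 2690
  {South, Central}: total = 2848
  {North, East}: total = 2858
  {South, East}: total = 2894
  {North, South}: total = 2942
  {North, Central}: total = 3024
Best pair: {West, Central} with total 2128.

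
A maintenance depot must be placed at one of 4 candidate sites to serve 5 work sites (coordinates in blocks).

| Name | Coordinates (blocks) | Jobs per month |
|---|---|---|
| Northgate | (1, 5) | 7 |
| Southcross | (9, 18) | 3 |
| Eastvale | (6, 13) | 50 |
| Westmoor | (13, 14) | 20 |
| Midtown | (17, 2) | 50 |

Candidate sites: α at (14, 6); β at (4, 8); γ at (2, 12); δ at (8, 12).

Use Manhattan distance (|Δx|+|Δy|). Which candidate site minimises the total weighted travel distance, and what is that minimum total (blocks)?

Total weighted distance at each candidate:
  α (14, 6): total = 1429
  β (4, 8): total = 1687
  γ (2, 12): total = 1855
  δ (8, 12): total = 1359
Minimum is at δ with total 1359 blocks.

δ, total 1359 blocks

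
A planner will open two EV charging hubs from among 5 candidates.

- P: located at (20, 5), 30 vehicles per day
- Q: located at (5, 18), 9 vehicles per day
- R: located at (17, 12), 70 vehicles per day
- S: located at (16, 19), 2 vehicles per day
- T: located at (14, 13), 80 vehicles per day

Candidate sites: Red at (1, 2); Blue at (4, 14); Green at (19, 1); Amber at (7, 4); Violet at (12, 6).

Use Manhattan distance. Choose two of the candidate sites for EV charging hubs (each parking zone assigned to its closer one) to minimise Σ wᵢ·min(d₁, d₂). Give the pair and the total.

Evaluate every pair (each demand assigned to the nearer of the two):
  {Blue, Violet}: total = 1839
  {Green, Violet}: total = 1845
  {Amber, Violet}: total = 1938
  {Red, Violet}: total = 1965
  {Blue, Green}: total = 2019
  {Blue, Amber}: total = 2429
  {Green, Amber}: total = 2526
  {Red, Green}: total = 2642
  {Red, Blue}: total = 2669
  {Red, Amber}: total = 3152
Best pair: {Blue, Violet} with total 1839.

{Blue, Violet}, total 1839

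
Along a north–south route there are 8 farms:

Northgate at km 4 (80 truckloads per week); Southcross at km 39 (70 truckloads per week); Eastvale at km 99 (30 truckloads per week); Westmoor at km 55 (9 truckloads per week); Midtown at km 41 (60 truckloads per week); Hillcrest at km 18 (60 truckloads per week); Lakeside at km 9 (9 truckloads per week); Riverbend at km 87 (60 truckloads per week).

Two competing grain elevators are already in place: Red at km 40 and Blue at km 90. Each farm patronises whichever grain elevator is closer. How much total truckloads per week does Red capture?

288

The indifferent point is the midpoint (40+90)/2 = 65; farms left of it (closer to Red at 40) go to Red, those right go to Blue.
  Northgate at 4 (w=80) → Red
  Lakeside at 9 (w=9) → Red
  Hillcrest at 18 (w=60) → Red
  Southcross at 39 (w=70) → Red
  Midtown at 41 (w=60) → Red
  Westmoor at 55 (w=9) → Red
  Riverbend at 87 (w=60) → Blue
  Eastvale at 99 (w=30) → Blue
Red captures 288; Blue captures 90.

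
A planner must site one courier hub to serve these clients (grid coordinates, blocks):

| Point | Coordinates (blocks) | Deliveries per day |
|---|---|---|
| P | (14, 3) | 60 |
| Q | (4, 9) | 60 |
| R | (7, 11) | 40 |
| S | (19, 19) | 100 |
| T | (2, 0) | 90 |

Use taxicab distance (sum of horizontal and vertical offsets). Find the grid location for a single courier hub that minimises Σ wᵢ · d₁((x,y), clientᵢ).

(7, 9)

Manhattan distance separates: Σwᵢ(|x−xᵢ|+|y−yᵢ|) = Σwᵢ|x−xᵢ| + Σwᵢ|y−yᵢ|, so x and y are optimised independently as 1-D weighted medians.
Total weight W = 350; half = 175.
x-coordinate, sorted with cumulative weight:
  x=2 (T, w=90) cum 90
  x=4 (Q, w=60) cum 150
  x=7 (R, w=40) cum 190  ← median
  x=14 (P, w=60) cum 250
  x=19 (S, w=100) cum 350
⇒ x* = 7
y-coordinate, sorted with cumulative weight:
  y=0 (T, w=90) cum 90
  y=3 (P, w=60) cum 150
  y=9 (Q, w=60) cum 210  ← median
  y=11 (R, w=40) cum 250
  y=19 (S, w=100) cum 350
⇒ y* = 9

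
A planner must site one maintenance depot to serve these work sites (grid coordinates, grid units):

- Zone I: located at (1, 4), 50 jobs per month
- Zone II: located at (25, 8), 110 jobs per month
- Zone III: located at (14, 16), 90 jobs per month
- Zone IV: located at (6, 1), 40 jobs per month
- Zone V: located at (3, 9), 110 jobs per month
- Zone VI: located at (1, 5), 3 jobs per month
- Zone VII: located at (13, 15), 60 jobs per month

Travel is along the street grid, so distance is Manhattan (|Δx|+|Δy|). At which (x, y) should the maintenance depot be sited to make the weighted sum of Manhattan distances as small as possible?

(13, 9)

Manhattan distance separates: Σwᵢ(|x−xᵢ|+|y−yᵢ|) = Σwᵢ|x−xᵢ| + Σwᵢ|y−yᵢ|, so x and y are optimised independently as 1-D weighted medians.
Total weight W = 463; half = 231.5.
x-coordinate, sorted with cumulative weight:
  x=1 (Zone I, w=50) cum 50
  x=1 (Zone VI, w=3) cum 53
  x=3 (Zone V, w=110) cum 163
  x=6 (Zone IV, w=40) cum 203
  x=13 (Zone VII, w=60) cum 263  ← median
  x=14 (Zone III, w=90) cum 353
  x=25 (Zone II, w=110) cum 463
⇒ x* = 13
y-coordinate, sorted with cumulative weight:
  y=1 (Zone IV, w=40) cum 40
  y=4 (Zone I, w=50) cum 90
  y=5 (Zone VI, w=3) cum 93
  y=8 (Zone II, w=110) cum 203
  y=9 (Zone V, w=110) cum 313  ← median
  y=15 (Zone VII, w=60) cum 373
  y=16 (Zone III, w=90) cum 463
⇒ y* = 9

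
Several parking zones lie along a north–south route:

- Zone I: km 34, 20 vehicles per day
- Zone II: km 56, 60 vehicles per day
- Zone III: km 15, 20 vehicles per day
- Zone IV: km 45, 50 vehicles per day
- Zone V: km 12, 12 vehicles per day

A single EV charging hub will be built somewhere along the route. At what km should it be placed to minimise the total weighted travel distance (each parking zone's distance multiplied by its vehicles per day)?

For a sum of weighted absolute distances on a line, the optimum is the weighted median (not the mean). Total weight W = 162; half-weight = 81.
Sort by position and accumulate weight:
  km 12 (Zone V, w=12) → cum 12
  km 15 (Zone III, w=20) → cum 32
  km 34 (Zone I, w=20) → cum 52
  km 45 (Zone IV, w=50) → cum 102  ≥ 81 → median here
  km 56 (Zone II, w=60) → cum 162
Optimal location: km 45.

x = 45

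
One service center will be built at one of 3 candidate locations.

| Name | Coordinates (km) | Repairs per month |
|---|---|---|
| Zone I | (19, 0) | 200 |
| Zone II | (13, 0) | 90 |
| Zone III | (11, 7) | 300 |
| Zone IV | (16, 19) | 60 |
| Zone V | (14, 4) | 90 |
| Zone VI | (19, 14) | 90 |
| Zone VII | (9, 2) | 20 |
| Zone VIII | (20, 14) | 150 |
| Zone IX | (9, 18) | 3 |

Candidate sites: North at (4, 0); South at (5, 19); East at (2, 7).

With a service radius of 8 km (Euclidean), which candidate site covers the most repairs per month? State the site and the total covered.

Coverage radius r = 8 km; a point is covered iff (Δx)²+(Δy)² ≤ 8² = 64.
  North (4, 0): covers {Zone VII} → 20
  South (5, 19): covers {Zone IX} → 3
  East (2, 7): covers {none} → 0
Maximum coverage at North: 20 repairs per month.

North, covering 20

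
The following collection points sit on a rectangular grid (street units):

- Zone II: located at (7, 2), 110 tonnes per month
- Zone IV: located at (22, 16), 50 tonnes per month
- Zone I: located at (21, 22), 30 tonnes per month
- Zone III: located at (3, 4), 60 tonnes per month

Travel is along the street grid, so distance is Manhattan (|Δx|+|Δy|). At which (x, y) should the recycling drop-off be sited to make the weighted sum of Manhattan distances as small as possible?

Manhattan distance separates: Σwᵢ(|x−xᵢ|+|y−yᵢ|) = Σwᵢ|x−xᵢ| + Σwᵢ|y−yᵢ|, so x and y are optimised independently as 1-D weighted medians.
Total weight W = 250; half = 125.
x-coordinate, sorted with cumulative weight:
  x=3 (Zone III, w=60) cum 60
  x=7 (Zone II, w=110) cum 170  ← median
  x=21 (Zone I, w=30) cum 200
  x=22 (Zone IV, w=50) cum 250
⇒ x* = 7
y-coordinate, sorted with cumulative weight:
  y=2 (Zone II, w=110) cum 110
  y=4 (Zone III, w=60) cum 170  ← median
  y=16 (Zone IV, w=50) cum 220
  y=22 (Zone I, w=30) cum 250
⇒ y* = 4

(7, 4)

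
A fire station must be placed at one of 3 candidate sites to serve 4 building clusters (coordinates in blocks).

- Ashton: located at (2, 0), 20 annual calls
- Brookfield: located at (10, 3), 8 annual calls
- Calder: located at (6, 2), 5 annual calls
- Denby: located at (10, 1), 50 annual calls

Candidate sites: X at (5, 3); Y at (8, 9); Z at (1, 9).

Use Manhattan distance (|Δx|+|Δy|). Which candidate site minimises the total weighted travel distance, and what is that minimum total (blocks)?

X, total 520 blocks

Total weighted distance at each candidate:
  X (5, 3): total = 520
  Y (8, 9): total = 909
  Z (1, 9): total = 1230
Minimum is at X with total 520 blocks.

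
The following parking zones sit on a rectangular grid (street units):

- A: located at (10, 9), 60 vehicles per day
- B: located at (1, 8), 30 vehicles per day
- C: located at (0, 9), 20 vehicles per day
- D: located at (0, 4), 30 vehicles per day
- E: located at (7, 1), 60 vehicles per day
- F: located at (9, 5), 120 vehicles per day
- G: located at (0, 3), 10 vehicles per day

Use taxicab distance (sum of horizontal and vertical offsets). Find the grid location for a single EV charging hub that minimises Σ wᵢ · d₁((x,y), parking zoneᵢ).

(9, 5)

Manhattan distance separates: Σwᵢ(|x−xᵢ|+|y−yᵢ|) = Σwᵢ|x−xᵢ| + Σwᵢ|y−yᵢ|, so x and y are optimised independently as 1-D weighted medians.
Total weight W = 330; half = 165.
x-coordinate, sorted with cumulative weight:
  x=0 (C, w=20) cum 20
  x=0 (D, w=30) cum 50
  x=0 (G, w=10) cum 60
  x=1 (B, w=30) cum 90
  x=7 (E, w=60) cum 150
  x=9 (F, w=120) cum 270  ← median
  x=10 (A, w=60) cum 330
⇒ x* = 9
y-coordinate, sorted with cumulative weight:
  y=1 (E, w=60) cum 60
  y=3 (G, w=10) cum 70
  y=4 (D, w=30) cum 100
  y=5 (F, w=120) cum 220  ← median
  y=8 (B, w=30) cum 250
  y=9 (A, w=60) cum 310
  y=9 (C, w=20) cum 330
⇒ y* = 5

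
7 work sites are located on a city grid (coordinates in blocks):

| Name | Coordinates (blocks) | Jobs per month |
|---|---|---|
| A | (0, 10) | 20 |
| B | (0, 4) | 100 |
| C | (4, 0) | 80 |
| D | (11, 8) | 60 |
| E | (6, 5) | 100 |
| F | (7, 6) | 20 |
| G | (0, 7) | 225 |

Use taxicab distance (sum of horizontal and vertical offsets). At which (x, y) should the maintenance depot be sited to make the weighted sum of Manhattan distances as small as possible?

(0, 7)

Manhattan distance separates: Σwᵢ(|x−xᵢ|+|y−yᵢ|) = Σwᵢ|x−xᵢ| + Σwᵢ|y−yᵢ|, so x and y are optimised independently as 1-D weighted medians.
Total weight W = 605; half = 302.5.
x-coordinate, sorted with cumulative weight:
  x=0 (A, w=20) cum 20
  x=0 (B, w=100) cum 120
  x=0 (G, w=225) cum 345  ← median
  x=4 (C, w=80) cum 425
  x=6 (E, w=100) cum 525
  x=7 (F, w=20) cum 545
  x=11 (D, w=60) cum 605
⇒ x* = 0
y-coordinate, sorted with cumulative weight:
  y=0 (C, w=80) cum 80
  y=4 (B, w=100) cum 180
  y=5 (E, w=100) cum 280
  y=6 (F, w=20) cum 300
  y=7 (G, w=225) cum 525  ← median
  y=8 (D, w=60) cum 585
  y=10 (A, w=20) cum 605
⇒ y* = 7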